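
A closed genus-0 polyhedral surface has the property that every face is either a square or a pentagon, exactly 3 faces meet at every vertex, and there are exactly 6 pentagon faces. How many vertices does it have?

14

Let x be the number of squares; then F = 6 + x.
Edge–face incidences: 2E = 5·6 + 4·x = 30 + 4x.
Every vertex has degree 3, so 3V = 2E.
Euler: V − E + F = 2 ⇒ (2E)/3 − E + (6 + x) = 2.
Multiply by 6: 2·(2E) − 3·(2E) + 6·(6 + x) = 12, i.e. 36 + 6x − (30 + 4x) = 12.
Collecting terms: 2x + 6 = 12, so 2x = 6, so x = 3.
Then 2E = 30 + 4·3 = 42, so E = 21, V = 2E/3 = 14, F = 6 + 3 = 9.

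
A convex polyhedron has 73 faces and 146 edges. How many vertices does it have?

75

Here V − E + F = 2.
V = 2 + E − F = 2 + 146 − 73 = 75.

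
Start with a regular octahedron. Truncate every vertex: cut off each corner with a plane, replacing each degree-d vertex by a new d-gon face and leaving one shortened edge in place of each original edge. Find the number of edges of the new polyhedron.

The base solid has V = 6, E = 12, F = 8.
Truncation replaces each original edge-end by a new vertex, so V′ = 2E = 24.
Each original edge survives, and each old vertex of degree d contributes d new edges; summing degrees gives Σd = 2E, so E′ = E + 2E = 3E = 36.
Each original face survives and each original vertex becomes one new face: F′ = F + V = 14.

36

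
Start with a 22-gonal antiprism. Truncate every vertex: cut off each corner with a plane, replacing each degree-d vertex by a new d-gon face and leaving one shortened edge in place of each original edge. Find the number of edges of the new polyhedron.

The base solid has V = 44, E = 88, F = 46.
Truncation replaces each original edge-end by a new vertex, so V′ = 2E = 176.
Each original edge survives, and each old vertex of degree d contributes d new edges; summing degrees gives Σd = 2E, so E′ = E + 2E = 3E = 264.
Each original face survives and each original vertex becomes one new face: F′ = F + V = 90.

264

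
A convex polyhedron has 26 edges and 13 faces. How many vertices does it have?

Here V − E + F = 2.
V = 2 + E − F = 2 + 26 − 13 = 15.

15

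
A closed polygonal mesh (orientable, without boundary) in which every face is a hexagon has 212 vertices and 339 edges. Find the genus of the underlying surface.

Every face is a hexagon and each edge borders two faces, so 6F = 2·339, giving F = 113.
χ = V − E + F = 212 − 339 + 113 = -14.
For a closed orientable surface χ = 2 − 2g, so g = (2 − (-14))/2 = 8.

8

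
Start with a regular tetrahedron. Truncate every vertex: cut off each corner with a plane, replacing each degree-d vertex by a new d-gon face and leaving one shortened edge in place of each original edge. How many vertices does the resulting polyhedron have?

The base solid has V = 4, E = 6, F = 4.
Truncation replaces each original edge-end by a new vertex, so V′ = 2E = 12.
Each original edge survives, and each old vertex of degree d contributes d new edges; summing degrees gives Σd = 2E, so E′ = E + 2E = 3E = 18.
Each original face survives and each original vertex becomes one new face: F′ = F + V = 8.

12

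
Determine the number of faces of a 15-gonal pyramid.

16

A pyramid on an n-gon base has one n-gon and n triangles: V = 15 + 1 = 16, E = 2·15 = 30, F = 15 + 1 = 16.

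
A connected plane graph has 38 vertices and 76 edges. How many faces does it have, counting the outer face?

40

Euler's formula for a connected plane graph: V − E + F = 2, so F = 2 − 38 + 76 = 40.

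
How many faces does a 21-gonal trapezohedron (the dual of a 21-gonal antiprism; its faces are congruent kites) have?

42

The n-trapezohedron (dual of the n-antiprism) has V = 2·21 + 2 = 44, E = 4·21 = 84, F = 2·21 = 42.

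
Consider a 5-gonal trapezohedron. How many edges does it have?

20

The n-trapezohedron (dual of the n-antiprism) has V = 2·5 + 2 = 12, E = 4·5 = 20, F = 2·5 = 10.
Check: V − E + F = 12 − 20 + 10 = 2.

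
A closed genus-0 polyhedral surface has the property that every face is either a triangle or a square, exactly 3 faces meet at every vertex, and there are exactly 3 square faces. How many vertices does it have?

Let x be the number of triangles; then F = 3 + x.
Edge–face incidences: 2E = 4·3 + 3·x = 12 + 3x.
Every vertex has degree 3, so 3V = 2E.
Euler: V − E + F = 2 ⇒ (2E)/3 − E + (3 + x) = 2.
Multiply by 6: 2·(2E) − 3·(2E) + 6·(3 + x) = 12, i.e. 18 + 6x − (12 + 3x) = 12.
Collecting terms: 3x + 6 = 12, so 3x = 6, so x = 2.
Then 2E = 12 + 3·2 = 18, so E = 9, V = 2E/3 = 6, F = 3 + 2 = 5.

6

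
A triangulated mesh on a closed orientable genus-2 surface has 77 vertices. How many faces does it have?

158

χ = 2 − 2·2 = -2, and every face is a triangle so 3F = 2E.
V − E + F = -2 with E = 3F/2 gives 77 − (3/2 − 1)·F = -2, so F = 158 and E = 237.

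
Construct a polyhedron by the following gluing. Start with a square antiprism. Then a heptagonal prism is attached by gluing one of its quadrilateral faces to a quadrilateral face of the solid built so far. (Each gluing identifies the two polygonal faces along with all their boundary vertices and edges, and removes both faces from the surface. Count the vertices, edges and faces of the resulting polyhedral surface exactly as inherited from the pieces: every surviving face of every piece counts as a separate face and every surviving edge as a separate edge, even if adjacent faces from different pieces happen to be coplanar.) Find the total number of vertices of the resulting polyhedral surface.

18

A square antiprism: V=8, E=16, F=10.
Attach a heptagonal prism (V=14, E=21, F=9) along a 4-gon: merge 4 vertices and 4 edges, delete both glued faces → V=18, E=33, F=17.
Check: V − E + F = 18 − 33 + 17 = 2.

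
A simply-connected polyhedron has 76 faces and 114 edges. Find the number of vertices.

40

Here V − E + F = 2.
V = 2 + E − F = 2 + 114 − 76 = 40.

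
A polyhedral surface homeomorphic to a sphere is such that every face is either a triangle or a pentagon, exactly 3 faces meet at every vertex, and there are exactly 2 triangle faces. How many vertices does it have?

12

Let x be the number of pentagons; then F = 2 + x.
Edge–face incidences: 2E = 3·2 + 5·x = 6 + 5x.
Every vertex has degree 3, so 3V = 2E.
Euler: V − E + F = 2 ⇒ (2E)/3 − E + (2 + x) = 2.
Multiply by 6: 2·(2E) − 3·(2E) + 6·(2 + x) = 12, i.e. 12 + 6x − (6 + 5x) = 12.
Collecting terms: x + 6 = 12, so x = 6.
Then 2E = 6 + 5·6 = 36, so E = 18, V = 2E/3 = 12, F = 2 + 6 = 8.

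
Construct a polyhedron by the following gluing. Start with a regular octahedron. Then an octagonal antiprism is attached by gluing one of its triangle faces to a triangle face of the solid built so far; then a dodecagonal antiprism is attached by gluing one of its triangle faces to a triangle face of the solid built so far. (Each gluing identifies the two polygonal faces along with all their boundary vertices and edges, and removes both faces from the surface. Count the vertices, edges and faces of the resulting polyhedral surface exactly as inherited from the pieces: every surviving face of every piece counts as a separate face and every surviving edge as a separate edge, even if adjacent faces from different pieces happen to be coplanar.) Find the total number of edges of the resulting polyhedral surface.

A regular octahedron: V=6, E=12, F=8.
Attach an octagonal antiprism (V=16, E=32, F=18) along a 3-gon: merge 3 vertices and 3 edges, delete both glued faces → V=19, E=41, F=24.
Attach a dodecagonal antiprism (V=24, E=48, F=26) along a 3-gon: merge 3 vertices and 3 edges, delete both glued faces → V=40, E=86, F=48.
Check: V − E + F = 40 − 86 + 48 = 2.

86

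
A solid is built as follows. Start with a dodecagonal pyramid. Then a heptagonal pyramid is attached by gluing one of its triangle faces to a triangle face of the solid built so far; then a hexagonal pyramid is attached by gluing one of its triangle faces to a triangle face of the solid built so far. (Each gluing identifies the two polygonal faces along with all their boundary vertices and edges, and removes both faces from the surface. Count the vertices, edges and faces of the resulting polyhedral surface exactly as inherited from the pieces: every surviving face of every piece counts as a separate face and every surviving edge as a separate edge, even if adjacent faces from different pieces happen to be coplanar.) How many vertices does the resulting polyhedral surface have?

A dodecagonal pyramid: V=13, E=24, F=13.
Attach a heptagonal pyramid (V=8, E=14, F=8) along a 3-gon: merge 3 vertices and 3 edges, delete both glued faces → V=18, E=35, F=19.
Attach a hexagonal pyramid (V=7, E=12, F=7) along a 3-gon: merge 3 vertices and 3 edges, delete both glued faces → V=22, E=44, F=24.
Check: V − E + F = 22 − 44 + 24 = 2.

22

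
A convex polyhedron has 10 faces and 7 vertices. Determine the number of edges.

Here V − E + F = 2.
E = V + F − (2) = 7 + 10 − (2) = 15.

15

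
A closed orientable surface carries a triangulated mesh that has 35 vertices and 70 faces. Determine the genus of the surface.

1

Every face is a triangle, so 2E = 3·70 = 210, giving E = 105.
χ = V − E + F = 35 − 105 + 70 = 0.
For a closed orientable surface χ = 2 − 2g, so g = (2 − (0))/2 = 1.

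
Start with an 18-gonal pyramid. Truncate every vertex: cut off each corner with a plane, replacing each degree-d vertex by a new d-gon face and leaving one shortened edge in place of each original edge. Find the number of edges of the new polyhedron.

108

The base solid has V = 19, E = 36, F = 19.
Truncation replaces each original edge-end by a new vertex, so V′ = 2E = 72.
Each original edge survives, and each old vertex of degree d contributes d new edges; summing degrees gives Σd = 2E, so E′ = E + 2E = 3E = 108.
Each original face survives and each original vertex becomes one new face: F′ = F + V = 38.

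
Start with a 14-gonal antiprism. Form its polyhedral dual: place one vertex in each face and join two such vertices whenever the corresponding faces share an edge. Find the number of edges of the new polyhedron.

56

The base solid has V = 28, E = 56, F = 30.
The dual swaps V and F and preserves E: V′ = F = 30, E′ = E = 56, F′ = V = 28.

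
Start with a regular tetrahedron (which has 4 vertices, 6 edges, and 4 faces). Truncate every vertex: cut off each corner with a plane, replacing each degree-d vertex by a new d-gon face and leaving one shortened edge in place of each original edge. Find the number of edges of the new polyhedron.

Truncation replaces each original edge-end by a new vertex, so V′ = 2E = 12.
Each original edge survives, and each old vertex of degree d contributes d new edges; summing degrees gives Σd = 2E, so E′ = E + 2E = 3E = 18.
Each original face survives and each original vertex becomes one new face: F′ = F + V = 8.

18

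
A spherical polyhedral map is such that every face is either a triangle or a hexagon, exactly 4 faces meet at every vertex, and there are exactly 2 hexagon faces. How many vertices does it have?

12

Let x be the number of triangles; then F = 2 + x.
Edge–face incidences: 2E = 6·2 + 3·x = 12 + 3x.
Every vertex has degree 4, so 4V = 2E.
Euler: V − E + F = 2 ⇒ (2E)/4 − E + (2 + x) = 2.
Multiply by 8: 2·(2E) − 4·(2E) + 8·(2 + x) = 16, i.e. 16 + 8x − 2·(12 + 3x) = 16.
Collecting terms: 2x − 8 = 16, so 2x = 24, so x = 12.
Then 2E = 12 + 3·12 = 48, so E = 24, V = 2E/4 = 12, F = 2 + 12 = 14.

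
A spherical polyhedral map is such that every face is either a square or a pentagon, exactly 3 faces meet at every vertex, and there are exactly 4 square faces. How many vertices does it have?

12

Let x be the number of pentagons; then F = 4 + x.
Edge–face incidences: 2E = 4·4 + 5·x = 16 + 5x.
Every vertex has degree 3, so 3V = 2E.
Euler: V − E + F = 2 ⇒ (2E)/3 − E + (4 + x) = 2.
Multiply by 6: 2·(2E) − 3·(2E) + 6·(4 + x) = 12, i.e. 24 + 6x − (16 + 5x) = 12.
Collecting terms: x + 8 = 12, so x = 4.
Then 2E = 16 + 5·4 = 36, so E = 18, V = 2E/3 = 12, F = 4 + 4 = 8.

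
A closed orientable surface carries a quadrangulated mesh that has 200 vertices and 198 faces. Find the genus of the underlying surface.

0

Every face is a square, so 2E = 4·198 = 792, giving E = 396.
χ = V − E + F = 200 − 396 + 198 = 2.
For a closed orientable surface χ = 2 − 2g, so g = (2 − (2))/2 = 0.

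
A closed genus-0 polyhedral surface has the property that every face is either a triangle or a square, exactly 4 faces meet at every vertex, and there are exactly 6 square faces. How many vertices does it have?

Let x be the number of triangles; then F = 6 + x.
Edge–face incidences: 2E = 4·6 + 3·x = 24 + 3x.
Every vertex has degree 4, so 4V = 2E.
Euler: V − E + F = 2 ⇒ (2E)/4 − E + (6 + x) = 2.
Multiply by 8: 2·(2E) − 4·(2E) + 8·(6 + x) = 16, i.e. 48 + 8x − 2·(24 + 3x) = 16.
Collecting terms: 2x = 16, so x = 8.
Then 2E = 24 + 3·8 = 48, so E = 24, V = 2E/4 = 12, F = 6 + 8 = 14.

12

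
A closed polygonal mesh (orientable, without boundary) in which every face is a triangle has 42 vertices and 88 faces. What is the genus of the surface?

2

Every face is a triangle, so 2E = 3·88 = 264, giving E = 132.
χ = V − E + F = 42 − 132 + 88 = -2.
For a closed orientable surface χ = 2 − 2g, so g = (2 − (-2))/2 = 2.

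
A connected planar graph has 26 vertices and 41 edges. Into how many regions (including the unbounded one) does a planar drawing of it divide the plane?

17

Euler's formula for a connected plane graph: V − E + F = 2, so F = 2 − 26 + 41 = 17.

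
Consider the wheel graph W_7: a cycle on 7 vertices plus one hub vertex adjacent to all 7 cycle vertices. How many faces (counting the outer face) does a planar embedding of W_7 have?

W_7 has V = 7 + 1 = 8 vertices and E = 2·7 = 14 edges.
By Euler's formula F = 2 − V + E = 2 − 8 + 14 = 8.

8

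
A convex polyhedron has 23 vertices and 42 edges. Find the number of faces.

21

Here V − E + F = 2.
F = 2 − V + E = 2 − 23 + 42 = 21.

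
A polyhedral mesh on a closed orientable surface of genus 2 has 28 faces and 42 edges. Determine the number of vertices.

12

For a closed orientable surface of genus 2, χ = 2 − 2·2 = -2.
V = -2 + E − F = -2 + 42 − 28 = 12.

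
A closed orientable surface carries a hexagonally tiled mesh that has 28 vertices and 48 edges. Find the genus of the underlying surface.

3

Every face is a hexagon and each edge borders two faces, so 6F = 2·48, giving F = 16.
χ = V − E + F = 28 − 48 + 16 = -4.
For a closed orientable surface χ = 2 − 2g, so g = (2 − (-4))/2 = 3.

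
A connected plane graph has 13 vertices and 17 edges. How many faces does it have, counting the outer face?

6

Euler's formula for a connected plane graph: V − E + F = 2, so F = 2 − 13 + 17 = 6.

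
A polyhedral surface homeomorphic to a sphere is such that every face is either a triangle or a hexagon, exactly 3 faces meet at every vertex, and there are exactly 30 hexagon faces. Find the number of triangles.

4

Let x be the number of triangles; then F = 30 + x.
Edge–face incidences: 2E = 6·30 + 3·x = 180 + 3x.
Every vertex has degree 3, so 3V = 2E.
Euler: V − E + F = 2 ⇒ (2E)/3 − E + (30 + x) = 2.
Multiply by 6: 2·(2E) − 3·(2E) + 6·(30 + x) = 12, i.e. 180 + 6x − (180 + 3x) = 12.
Collecting terms: 3x = 12, so x = 4.
Then 2E = 180 + 3·4 = 192, so E = 96, V = 2E/3 = 64, F = 30 + 4 = 34.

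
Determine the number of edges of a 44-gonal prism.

132

A prism on an n-gon has two n-gon bases and n rectangular sides: V = 2·44 = 88, E = 3·44 = 132, F = 44 + 2 = 46.
Check: V − E + F = 88 − 132 + 46 = 2.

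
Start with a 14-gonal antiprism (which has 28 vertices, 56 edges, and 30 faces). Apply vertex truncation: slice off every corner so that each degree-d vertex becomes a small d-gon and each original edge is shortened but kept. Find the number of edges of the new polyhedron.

Truncation replaces each original edge-end by a new vertex, so V′ = 2E = 112.
Each original edge survives, and each old vertex of degree d contributes d new edges; summing degrees gives Σd = 2E, so E′ = E + 2E = 3E = 168.
Each original face survives and each original vertex becomes one new face: F′ = F + V = 58.

168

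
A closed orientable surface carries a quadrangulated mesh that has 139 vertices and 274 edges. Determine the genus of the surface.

0

Every face is a square and each edge borders two faces, so 4F = 2·274, giving F = 137.
χ = V − E + F = 139 − 274 + 137 = 2.
For a closed orientable surface χ = 2 − 2g, so g = (2 − (2))/2 = 0.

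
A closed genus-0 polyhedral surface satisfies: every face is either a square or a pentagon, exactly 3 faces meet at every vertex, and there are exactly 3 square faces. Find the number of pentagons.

6

Let x be the number of pentagons; then F = 3 + x.
Edge–face incidences: 2E = 4·3 + 5·x = 12 + 5x.
Every vertex has degree 3, so 3V = 2E.
Euler: V − E + F = 2 ⇒ (2E)/3 − E + (3 + x) = 2.
Multiply by 6: 2·(2E) − 3·(2E) + 6·(3 + x) = 12, i.e. 18 + 6x − (12 + 5x) = 12.
Collecting terms: x + 6 = 12, so x = 6.
Then 2E = 12 + 5·6 = 42, so E = 21, V = 2E/3 = 14, F = 3 + 6 = 9.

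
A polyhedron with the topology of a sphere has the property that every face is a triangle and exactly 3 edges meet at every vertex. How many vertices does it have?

Each face has 3 edges and each edge borders two faces, so 2E = 3F.
Each vertex has degree 3, so 3V = 2E and hence V = 3F/3.
Euler: V − E + F = 2 ⇒ (3F/3) − (3F/2) + F = 2.
Multiply by 6: (6 − 9 + 6)F = 12, i.e. 3F = 12.
So F = 4, E = 3·4/2 = 6, V = 3·4/3 = 4.

4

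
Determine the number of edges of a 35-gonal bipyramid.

A bipyramid over an n-gon has 2n triangular faces and n + 2 vertices: V = 35 + 2 = 37, E = 3·35 = 105, F = 2·35 = 70.
Check: V − E + F = 37 − 105 + 70 = 2.

105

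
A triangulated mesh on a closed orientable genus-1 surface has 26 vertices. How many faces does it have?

χ = 2 − 2·1 = 0, and every face is a triangle so 3F = 2E.
V − E + F = 0 with E = 3F/2 gives 26 − (3/2 − 1)·F = 0, so F = 52 and E = 78.

52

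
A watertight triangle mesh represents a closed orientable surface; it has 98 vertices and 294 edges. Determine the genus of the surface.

1

Every face is a triangle and each edge borders two faces, so 3F = 2·294, giving F = 196.
χ = V − E + F = 98 − 294 + 196 = 0.
For a closed orientable surface χ = 2 − 2g, so g = (2 − (0))/2 = 1.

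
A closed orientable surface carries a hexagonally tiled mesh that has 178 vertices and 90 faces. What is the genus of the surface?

Every face is a hexagon, so 2E = 6·90 = 540, giving E = 270.
χ = V − E + F = 178 − 270 + 90 = -2.
For a closed orientable surface χ = 2 − 2g, so g = (2 − (-2))/2 = 2.

2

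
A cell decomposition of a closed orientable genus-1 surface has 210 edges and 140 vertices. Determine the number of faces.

70

For a closed orientable surface of genus 1, χ = 2 − 2·1 = 0.
F = 0 − V + E = 0 − 140 + 210 = 70.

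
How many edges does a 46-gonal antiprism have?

An antiprism on an n-gon has two n-gon caps and 2n triangles: V = 2·46 = 92, E = 4·46 = 184, F = 2·46 + 2 = 94.

184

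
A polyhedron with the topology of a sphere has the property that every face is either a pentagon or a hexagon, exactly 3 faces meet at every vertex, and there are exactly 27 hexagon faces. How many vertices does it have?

74

Let x be the number of pentagons; then F = 27 + x.
Edge–face incidences: 2E = 6·27 + 5·x = 162 + 5x.
Every vertex has degree 3, so 3V = 2E.
Euler: V − E + F = 2 ⇒ (2E)/3 − E + (27 + x) = 2.
Multiply by 6: 2·(2E) − 3·(2E) + 6·(27 + x) = 12, i.e. 162 + 6x − (162 + 5x) = 12.
Collecting terms: x = 12.
Then 2E = 162 + 5·12 = 222, so E = 111, V = 2E/3 = 74, F = 27 + 12 = 39.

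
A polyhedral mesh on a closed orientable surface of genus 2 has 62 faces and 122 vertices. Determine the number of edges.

For a closed orientable surface of genus 2, χ = 2 − 2·2 = -2.
E = V + F − (-2) = 122 + 62 − (-2) = 186.

186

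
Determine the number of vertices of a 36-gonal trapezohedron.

The n-trapezohedron (dual of the n-antiprism) has V = 2·36 + 2 = 74, E = 4·36 = 144, F = 2·36 = 72.

74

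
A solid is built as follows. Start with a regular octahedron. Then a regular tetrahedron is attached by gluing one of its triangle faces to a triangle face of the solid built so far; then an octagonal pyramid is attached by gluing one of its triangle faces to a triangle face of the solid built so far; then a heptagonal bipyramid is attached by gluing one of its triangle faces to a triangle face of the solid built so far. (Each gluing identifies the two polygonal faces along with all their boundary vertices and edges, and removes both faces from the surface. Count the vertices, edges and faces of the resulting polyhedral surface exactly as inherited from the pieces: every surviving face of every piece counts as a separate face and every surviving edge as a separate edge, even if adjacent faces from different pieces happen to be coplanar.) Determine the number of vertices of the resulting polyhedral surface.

19

A regular octahedron: V=6, E=12, F=8.
Attach a regular tetrahedron (V=4, E=6, F=4) along a 3-gon: merge 3 vertices and 3 edges, delete both glued faces → V=7, E=15, F=10.
Attach an octagonal pyramid (V=9, E=16, F=9) along a 3-gon: merge 3 vertices and 3 edges, delete both glued faces → V=13, E=28, F=17.
Attach a heptagonal bipyramid (V=9, E=21, F=14) along a 3-gon: merge 3 vertices and 3 edges, delete both glued faces → V=19, E=46, F=29.
Check: V − E + F = 19 − 46 + 29 = 2.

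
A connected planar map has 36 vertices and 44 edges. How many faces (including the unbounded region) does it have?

10

Euler's formula for a connected plane graph: V − E + F = 2, so F = 2 − 36 + 44 = 10.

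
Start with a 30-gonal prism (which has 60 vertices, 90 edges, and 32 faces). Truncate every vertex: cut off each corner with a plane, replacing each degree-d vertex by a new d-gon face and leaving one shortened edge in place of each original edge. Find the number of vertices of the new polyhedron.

180

Truncation replaces each original edge-end by a new vertex, so V′ = 2E = 180.
Each original edge survives, and each old vertex of degree d contributes d new edges; summing degrees gives Σd = 2E, so E′ = E + 2E = 3E = 270.
Each original face survives and each original vertex becomes one new face: F′ = F + V = 92.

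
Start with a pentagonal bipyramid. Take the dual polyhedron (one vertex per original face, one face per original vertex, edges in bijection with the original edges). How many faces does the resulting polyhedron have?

The base solid has V = 7, E = 15, F = 10.
The dual swaps V and F and preserves E: V′ = F = 10, E′ = E = 15, F′ = V = 7.

7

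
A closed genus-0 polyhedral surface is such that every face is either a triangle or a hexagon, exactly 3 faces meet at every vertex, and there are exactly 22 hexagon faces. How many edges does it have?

72

Let x be the number of triangles; then F = 22 + x.
Edge–face incidences: 2E = 6·22 + 3·x = 132 + 3x.
Every vertex has degree 3, so 3V = 2E.
Euler: V − E + F = 2 ⇒ (2E)/3 − E + (22 + x) = 2.
Multiply by 6: 2·(2E) − 3·(2E) + 6·(22 + x) = 12, i.e. 132 + 6x − (132 + 3x) = 12.
Collecting terms: 3x = 12, so x = 4.
Then 2E = 132 + 3·4 = 144, so E = 72, V = 2E/3 = 48, F = 22 + 4 = 26.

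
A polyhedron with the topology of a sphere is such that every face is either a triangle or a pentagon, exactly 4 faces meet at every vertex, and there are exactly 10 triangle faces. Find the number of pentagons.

2

Let x be the number of pentagons; then F = 10 + x.
Edge–face incidences: 2E = 3·10 + 5·x = 30 + 5x.
Every vertex has degree 4, so 4V = 2E.
Euler: V − E + F = 2 ⇒ (2E)/4 − E + (10 + x) = 2.
Multiply by 8: 2·(2E) − 4·(2E) + 8·(10 + x) = 16, i.e. 80 + 8x − 2·(30 + 5x) = 16.
Collecting terms: −2x + 20 = 16, so −2x = −4, so x = 2.
Then 2E = 30 + 5·2 = 40, so E = 20, V = 2E/4 = 10, F = 10 + 2 = 12.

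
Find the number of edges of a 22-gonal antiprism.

An antiprism on an n-gon has two n-gon caps and 2n triangles: V = 2·22 = 44, E = 4·22 = 88, F = 2·22 + 2 = 46.

88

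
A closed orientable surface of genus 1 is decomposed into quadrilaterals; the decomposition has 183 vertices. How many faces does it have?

χ = 2 − 2·1 = 0, and every face is a square so 4F = 2E.
V − E + F = 0 with E = 4F/2 gives 183 − (4/2 − 1)·F = 0, so F = 183 and E = 366.

183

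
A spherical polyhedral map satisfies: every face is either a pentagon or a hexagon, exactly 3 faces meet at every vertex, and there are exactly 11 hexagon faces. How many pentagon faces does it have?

Let x be the number of pentagons; then F = 11 + x.
Edge–face incidences: 2E = 6·11 + 5·x = 66 + 5x.
Every vertex has degree 3, so 3V = 2E.
Euler: V − E + F = 2 ⇒ (2E)/3 − E + (11 + x) = 2.
Multiply by 6: 2·(2E) − 3·(2E) + 6·(11 + x) = 12, i.e. 66 + 6x − (66 + 5x) = 12.
Collecting terms: x = 12.
Then 2E = 66 + 5·12 = 126, so E = 63, V = 2E/3 = 42, F = 11 + 12 = 23.

12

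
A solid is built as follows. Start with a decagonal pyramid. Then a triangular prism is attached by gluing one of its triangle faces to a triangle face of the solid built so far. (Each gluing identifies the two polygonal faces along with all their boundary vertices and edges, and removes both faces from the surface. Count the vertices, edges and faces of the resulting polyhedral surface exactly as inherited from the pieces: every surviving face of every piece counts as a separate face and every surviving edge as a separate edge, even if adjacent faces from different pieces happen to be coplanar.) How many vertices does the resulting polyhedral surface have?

A decagonal pyramid: V=11, E=20, F=11.
Attach a triangular prism (V=6, E=9, F=5) along a 3-gon: merge 3 vertices and 3 edges, delete both glued faces → V=14, E=26, F=14.
Check: V − E + F = 14 − 26 + 14 = 2.

14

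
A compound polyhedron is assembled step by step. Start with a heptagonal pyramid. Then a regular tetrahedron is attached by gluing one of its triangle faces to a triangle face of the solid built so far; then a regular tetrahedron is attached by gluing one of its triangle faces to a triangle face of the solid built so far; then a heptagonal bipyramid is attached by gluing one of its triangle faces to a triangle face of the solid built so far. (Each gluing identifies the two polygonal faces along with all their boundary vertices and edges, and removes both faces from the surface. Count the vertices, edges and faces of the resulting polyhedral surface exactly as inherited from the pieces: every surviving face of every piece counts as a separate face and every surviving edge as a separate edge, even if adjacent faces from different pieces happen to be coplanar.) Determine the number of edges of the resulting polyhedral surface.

A heptagonal pyramid: V=8, E=14, F=8.
Attach a regular tetrahedron (V=4, E=6, F=4) along a 3-gon: merge 3 vertices and 3 edges, delete both glued faces → V=9, E=17, F=10.
Attach a regular tetrahedron (V=4, E=6, F=4) along a 3-gon: merge 3 vertices and 3 edges, delete both glued faces → V=10, E=20, F=12.
Attach a heptagonal bipyramid (V=9, E=21, F=14) along a 3-gon: merge 3 vertices and 3 edges, delete both glued faces → V=16, E=38, F=24.
Check: V − E + F = 16 − 38 + 24 = 2.

38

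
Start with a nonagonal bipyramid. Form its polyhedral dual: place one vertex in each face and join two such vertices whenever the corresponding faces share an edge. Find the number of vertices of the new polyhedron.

The base solid has V = 11, E = 27, F = 18.
The dual swaps V and F and preserves E: V′ = F = 18, E′ = E = 27, F′ = V = 11.

18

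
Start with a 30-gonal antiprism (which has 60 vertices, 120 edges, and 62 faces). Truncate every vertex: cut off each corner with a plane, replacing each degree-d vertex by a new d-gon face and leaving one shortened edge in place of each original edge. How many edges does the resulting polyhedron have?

360

Truncation replaces each original edge-end by a new vertex, so V′ = 2E = 240.
Each original edge survives, and each old vertex of degree d contributes d new edges; summing degrees gives Σd = 2E, so E′ = E + 2E = 3E = 360.
Each original face survives and each original vertex becomes one new face: F′ = F + V = 122.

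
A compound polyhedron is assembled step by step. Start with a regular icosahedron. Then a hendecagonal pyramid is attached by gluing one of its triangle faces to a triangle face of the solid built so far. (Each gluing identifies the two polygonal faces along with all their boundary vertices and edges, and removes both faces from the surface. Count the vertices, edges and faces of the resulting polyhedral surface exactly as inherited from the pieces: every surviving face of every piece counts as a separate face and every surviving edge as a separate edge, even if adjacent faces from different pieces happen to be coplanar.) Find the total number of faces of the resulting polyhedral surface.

A regular icosahedron: V=12, E=30, F=20.
Attach a hendecagonal pyramid (V=12, E=22, F=12) along a 3-gon: merge 3 vertices and 3 edges, delete both glued faces → V=21, E=49, F=30.
Check: V − E + F = 21 − 49 + 30 = 2.

30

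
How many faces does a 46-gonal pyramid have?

47

A pyramid on an n-gon base has one n-gon and n triangles: V = 46 + 1 = 47, E = 2·46 = 92, F = 46 + 1 = 47.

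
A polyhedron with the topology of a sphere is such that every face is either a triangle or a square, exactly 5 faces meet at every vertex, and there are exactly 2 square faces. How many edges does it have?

Let x be the number of triangles; then F = 2 + x.
Edge–face incidences: 2E = 4·2 + 3·x = 8 + 3x.
Every vertex has degree 5, so 5V = 2E.
Euler: V − E + F = 2 ⇒ (2E)/5 − E + (2 + x) = 2.
Multiply by 10: 2·(2E) − 5·(2E) + 10·(2 + x) = 20, i.e. 20 + 10x − 3·(8 + 3x) = 20.
Collecting terms: x − 4 = 20, so x = 24.
Then 2E = 8 + 3·24 = 80, so E = 40, V = 2E/5 = 16, F = 2 + 24 = 26.

40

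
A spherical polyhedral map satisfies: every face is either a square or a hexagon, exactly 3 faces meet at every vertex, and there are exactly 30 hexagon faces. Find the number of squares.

Let x be the number of squares; then F = 30 + x.
Edge–face incidences: 2E = 6·30 + 4·x = 180 + 4x.
Every vertex has degree 3, so 3V = 2E.
Euler: V − E + F = 2 ⇒ (2E)/3 − E + (30 + x) = 2.
Multiply by 6: 2·(2E) − 3·(2E) + 6·(30 + x) = 12, i.e. 180 + 6x − (180 + 4x) = 12.
Collecting terms: 2x = 12, so x = 6.
Then 2E = 180 + 4·6 = 204, so E = 102, V = 2E/3 = 68, F = 30 + 6 = 36.

6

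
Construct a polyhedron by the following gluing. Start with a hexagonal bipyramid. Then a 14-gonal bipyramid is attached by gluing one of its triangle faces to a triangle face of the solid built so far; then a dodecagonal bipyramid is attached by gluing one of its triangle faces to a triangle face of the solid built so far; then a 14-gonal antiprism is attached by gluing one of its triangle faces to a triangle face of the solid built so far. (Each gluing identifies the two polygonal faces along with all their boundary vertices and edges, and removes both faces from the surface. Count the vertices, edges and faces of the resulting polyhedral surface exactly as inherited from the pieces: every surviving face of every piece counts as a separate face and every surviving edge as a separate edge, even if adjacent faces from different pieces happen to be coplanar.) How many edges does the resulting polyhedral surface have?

143

A hexagonal bipyramid: V=8, E=18, F=12.
Attach a 14-gonal bipyramid (V=16, E=42, F=28) along a 3-gon: merge 3 vertices and 3 edges, delete both glued faces → V=21, E=57, F=38.
Attach a dodecagonal bipyramid (V=14, E=36, F=24) along a 3-gon: merge 3 vertices and 3 edges, delete both glued faces → V=32, E=90, F=60.
Attach a 14-gonal antiprism (V=28, E=56, F=30) along a 3-gon: merge 3 vertices and 3 edges, delete both glued faces → V=57, E=143, F=88.
Check: V − E + F = 57 − 143 + 88 = 2.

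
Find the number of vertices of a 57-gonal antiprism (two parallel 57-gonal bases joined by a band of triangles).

An antiprism on an n-gon has two n-gon caps and 2n triangles: V = 2·57 = 114, E = 4·57 = 228, F = 2·57 + 2 = 116.

114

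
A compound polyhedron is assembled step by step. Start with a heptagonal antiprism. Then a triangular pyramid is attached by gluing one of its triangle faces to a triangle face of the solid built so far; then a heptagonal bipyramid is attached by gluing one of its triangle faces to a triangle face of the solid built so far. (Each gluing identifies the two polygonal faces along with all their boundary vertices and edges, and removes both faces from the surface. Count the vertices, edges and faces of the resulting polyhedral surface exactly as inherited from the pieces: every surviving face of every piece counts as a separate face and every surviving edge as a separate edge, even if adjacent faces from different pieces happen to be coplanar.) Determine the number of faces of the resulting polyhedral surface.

A heptagonal antiprism: V=14, E=28, F=16.
Attach a triangular pyramid (V=4, E=6, F=4) along a 3-gon: merge 3 vertices and 3 edges, delete both glued faces → V=15, E=31, F=18.
Attach a heptagonal bipyramid (V=9, E=21, F=14) along a 3-gon: merge 3 vertices and 3 edges, delete both glued faces → V=21, E=49, F=30.
Check: V − E + F = 21 − 49 + 30 = 2.

30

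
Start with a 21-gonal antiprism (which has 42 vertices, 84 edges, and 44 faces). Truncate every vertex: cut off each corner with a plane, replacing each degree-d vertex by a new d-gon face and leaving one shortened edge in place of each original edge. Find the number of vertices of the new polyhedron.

Truncation replaces each original edge-end by a new vertex, so V′ = 2E = 168.
Each original edge survives, and each old vertex of degree d contributes d new edges; summing degrees gives Σd = 2E, so E′ = E + 2E = 3E = 252.
Each original face survives and each original vertex becomes one new face: F′ = F + V = 86.

168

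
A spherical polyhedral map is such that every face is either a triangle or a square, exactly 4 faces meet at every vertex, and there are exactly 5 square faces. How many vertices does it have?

11

Let x be the number of triangles; then F = 5 + x.
Edge–face incidences: 2E = 4·5 + 3·x = 20 + 3x.
Every vertex has degree 4, so 4V = 2E.
Euler: V − E + F = 2 ⇒ (2E)/4 − E + (5 + x) = 2.
Multiply by 8: 2·(2E) − 4·(2E) + 8·(5 + x) = 16, i.e. 40 + 8x − 2·(20 + 3x) = 16.
Collecting terms: 2x = 16, so x = 8.
Then 2E = 20 + 3·8 = 44, so E = 22, V = 2E/4 = 11, F = 5 + 8 = 13.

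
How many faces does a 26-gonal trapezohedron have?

The n-trapezohedron (dual of the n-antiprism) has V = 2·26 + 2 = 54, E = 4·26 = 104, F = 2·26 = 52.

52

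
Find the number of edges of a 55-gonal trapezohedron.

220

The n-trapezohedron (dual of the n-antiprism) has V = 2·55 + 2 = 112, E = 4·55 = 220, F = 2·55 = 110.
Check: V − E + F = 112 − 220 + 110 = 2.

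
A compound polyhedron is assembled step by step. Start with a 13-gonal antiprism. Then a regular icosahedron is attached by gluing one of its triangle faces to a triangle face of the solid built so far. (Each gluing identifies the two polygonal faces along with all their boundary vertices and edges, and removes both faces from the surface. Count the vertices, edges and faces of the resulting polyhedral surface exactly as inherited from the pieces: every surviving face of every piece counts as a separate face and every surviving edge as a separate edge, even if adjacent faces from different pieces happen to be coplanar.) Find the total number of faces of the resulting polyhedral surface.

A 13-gonal antiprism: V=26, E=52, F=28.
Attach a regular icosahedron (V=12, E=30, F=20) along a 3-gon: merge 3 vertices and 3 edges, delete both glued faces → V=35, E=79, F=46.
Check: V − E + F = 35 − 79 + 46 = 2.

46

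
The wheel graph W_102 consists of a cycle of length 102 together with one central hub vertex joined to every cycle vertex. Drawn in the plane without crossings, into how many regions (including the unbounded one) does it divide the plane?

W_102 has V = 102 + 1 = 103 vertices and E = 2·102 = 204 edges.
By Euler's formula F = 2 − V + E = 2 − 103 + 204 = 103.

103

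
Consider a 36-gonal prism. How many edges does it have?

A prism on an n-gon has two n-gon bases and n rectangular sides: V = 2·36 = 72, E = 3·36 = 108, F = 36 + 2 = 38.

108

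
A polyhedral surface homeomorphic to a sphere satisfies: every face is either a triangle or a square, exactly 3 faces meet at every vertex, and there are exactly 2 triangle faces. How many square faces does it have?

Let x be the number of squares; then F = 2 + x.
Edge–face incidences: 2E = 3·2 + 4·x = 6 + 4x.
Every vertex has degree 3, so 3V = 2E.
Euler: V − E + F = 2 ⇒ (2E)/3 − E + (2 + x) = 2.
Multiply by 6: 2·(2E) − 3·(2E) + 6·(2 + x) = 12, i.e. 12 + 6x − (6 + 4x) = 12.
Collecting terms: 2x + 6 = 12, so 2x = 6, so x = 3.
Then 2E = 6 + 4·3 = 18, so E = 9, V = 2E/3 = 6, F = 2 + 3 = 5.

3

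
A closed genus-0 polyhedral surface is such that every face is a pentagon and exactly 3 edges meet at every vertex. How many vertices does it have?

Each face has 5 edges and each edge borders two faces, so 2E = 5F.
Each vertex has degree 3, so 3V = 2E and hence V = 5F/3.
Euler: V − E + F = 2 ⇒ (5F/3) − (5F/2) + F = 2.
Multiply by 6: (10 − 15 + 6)F = 12, i.e. 1F = 12.
So F = 12, E = 5·12/2 = 30, V = 5·12/3 = 20.

20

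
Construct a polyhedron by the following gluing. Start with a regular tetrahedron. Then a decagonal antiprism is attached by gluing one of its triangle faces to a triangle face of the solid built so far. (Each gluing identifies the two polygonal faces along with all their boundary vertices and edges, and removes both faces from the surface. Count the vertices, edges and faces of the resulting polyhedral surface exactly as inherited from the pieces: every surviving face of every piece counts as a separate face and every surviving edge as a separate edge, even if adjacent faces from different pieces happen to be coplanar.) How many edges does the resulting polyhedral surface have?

A regular tetrahedron: V=4, E=6, F=4.
Attach a decagonal antiprism (V=20, E=40, F=22) along a 3-gon: merge 3 vertices and 3 edges, delete both glued faces → V=21, E=43, F=24.
Check: V − E + F = 21 − 43 + 24 = 2.

43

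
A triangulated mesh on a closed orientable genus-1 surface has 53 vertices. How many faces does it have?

χ = 2 − 2·1 = 0, and every face is a triangle so 3F = 2E.
V − E + F = 0 with E = 3F/2 gives 53 − (3/2 − 1)·F = 0, so F = 106 and E = 159.

106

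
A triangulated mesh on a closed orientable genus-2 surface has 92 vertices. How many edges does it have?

282

χ = 2 − 2·2 = -2, and every face is a triangle so 3F = 2E.
V − E + F = -2 with E = 3F/2 gives 92 − (3/2 − 1)·F = -2, so F = 188 and E = 282.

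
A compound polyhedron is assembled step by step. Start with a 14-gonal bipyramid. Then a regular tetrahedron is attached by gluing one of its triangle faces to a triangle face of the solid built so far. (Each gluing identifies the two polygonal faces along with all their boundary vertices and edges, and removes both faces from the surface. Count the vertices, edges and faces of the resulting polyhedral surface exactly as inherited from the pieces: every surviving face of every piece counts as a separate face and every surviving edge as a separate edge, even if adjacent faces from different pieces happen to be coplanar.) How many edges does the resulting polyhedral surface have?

45

A 14-gonal bipyramid: V=16, E=42, F=28.
Attach a regular tetrahedron (V=4, E=6, F=4) along a 3-gon: merge 3 vertices and 3 edges, delete both glued faces → V=17, E=45, F=30.
Check: V − E + F = 17 − 45 + 30 = 2.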